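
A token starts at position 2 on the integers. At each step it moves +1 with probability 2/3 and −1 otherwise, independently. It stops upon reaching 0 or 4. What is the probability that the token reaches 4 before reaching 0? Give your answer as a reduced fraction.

Let r = q/p = (1/3)/(2/3) = 1/2. The recurrence P(i) = p·P(i+1) + q·P(i−1) with P(0)=0, P(4)=1 gives P(i) = (1 − r^i)/(1 − r^4).
P(2) = (1 − (1/2)^2) / (1 − (1/2)^4) = 4/5.

4/5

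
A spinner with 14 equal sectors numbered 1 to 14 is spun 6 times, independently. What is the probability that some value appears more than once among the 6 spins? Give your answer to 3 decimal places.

0.713

P(all 6 different) = 14/14 · 13/14 · ··· · 9/14 ≈ 0.287.
P(at least two equal) = 1 − 0.287 = 0.713.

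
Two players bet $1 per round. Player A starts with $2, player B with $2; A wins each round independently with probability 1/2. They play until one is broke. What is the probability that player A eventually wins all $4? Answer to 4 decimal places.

0.5000

With a fair step, P(i) = ½P(i−1) + ½P(i+1) with P(0)=0, P(4)=1 has the linear solution P(i) = i/4.
P(2) = 2/4 = 1/2 ≈ 0.5000.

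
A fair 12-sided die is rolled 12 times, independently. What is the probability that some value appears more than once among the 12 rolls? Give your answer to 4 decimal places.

0.9999

P(all 12 different) = 12/12 · 11/12 · ··· · 1/12 ≈ 0.0001.
P(at least two equal) = 1 − 0.0001 = 0.9999.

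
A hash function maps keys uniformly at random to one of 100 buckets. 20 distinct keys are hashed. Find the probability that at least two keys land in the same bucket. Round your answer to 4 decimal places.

0.8696

It's easier to compute the probability that all 20 are distinct.
P(all distinct) = 100/100 · 99/100 · ··· · 81/100 ≈ 0.1304.
So the probability of at least one match is 1 − 0.1304 = 0.8696.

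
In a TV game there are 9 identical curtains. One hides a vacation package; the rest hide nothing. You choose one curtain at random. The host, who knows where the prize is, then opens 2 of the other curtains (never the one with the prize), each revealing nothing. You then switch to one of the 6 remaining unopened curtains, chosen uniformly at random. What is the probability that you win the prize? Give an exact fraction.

4/27

Your original curtain holds the prize with probability 1/9, so the other 8 collectively hold it with probability 8/9.
The host can always find 2 empty curtains to open, so the reveals don't change that 8/9; it is now spread over the 6 remaining unopened curtains.
P(win by switching) = (8/9) · (1/6) = 4/27.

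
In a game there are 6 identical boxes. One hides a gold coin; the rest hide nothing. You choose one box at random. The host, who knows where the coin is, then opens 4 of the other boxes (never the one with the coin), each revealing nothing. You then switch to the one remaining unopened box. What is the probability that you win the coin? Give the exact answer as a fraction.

5/6

Your original box holds the coin with probability 1/6, so the other 5 collectively hold it with probability 5/6.
The host can always find 4 empty boxes to open, so the reveals don't change that 5/6; it is now spread over the 1 remaining unopened box.
P(win by switching) = (5/6) · (1/1) = 5/6.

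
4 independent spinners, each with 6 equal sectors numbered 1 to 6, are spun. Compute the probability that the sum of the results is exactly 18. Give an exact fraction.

5/81

There are 6^4 = 1296 equally likely outcomes.
The number of ordered 4-tuples from {1,…,6} summing to 18 is 80.
P(sum = 18) = 80/1296 = 5/81.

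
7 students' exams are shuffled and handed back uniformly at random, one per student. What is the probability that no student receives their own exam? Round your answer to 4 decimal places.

0.3679

This is the derangement probability: permutations of 7 with no fixed point.
D(7) = 7! · (1 − 1/1! + 1/2! − ··· + (−1)^7/7!) = 1854.
P = 1854/5040 = 103/280 ≈ 0.3679.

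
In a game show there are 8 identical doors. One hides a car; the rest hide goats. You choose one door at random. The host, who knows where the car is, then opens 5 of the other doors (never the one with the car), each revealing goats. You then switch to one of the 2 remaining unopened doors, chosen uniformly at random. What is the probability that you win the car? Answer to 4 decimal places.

0.4375

Your original door holds the car with probability 1/8, so the other 7 collectively hold it with probability 7/8.
The host can always find 5 empty doors to open, so the reveals don't change that 7/8; it is now spread over the 2 remaining unopened doors.
P(win by switching) = (7/8) · (1/2) = 7/16 ≈ 0.4375.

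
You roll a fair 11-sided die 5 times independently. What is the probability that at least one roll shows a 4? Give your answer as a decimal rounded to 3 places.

P(no roll shows a 4) = (10/11)^5 ≈ 0.621.
P(at least one) = 1 − 0.621 = 0.379.

0.379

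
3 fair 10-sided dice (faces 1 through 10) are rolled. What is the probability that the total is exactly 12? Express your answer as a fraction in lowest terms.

There are 10^3 = 1000 equally likely outcomes.
The number of ordered 3-tuples from {1,…,10} summing to 12 is 55.
P(sum = 12) = 55/1000 = 11/200.

11/200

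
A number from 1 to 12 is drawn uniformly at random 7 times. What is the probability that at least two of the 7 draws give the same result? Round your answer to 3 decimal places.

P(all 7 different) = 12/12 · 11/12 · ··· · 6/12 ≈ 0.111.
P(at least two equal) = 1 − 0.111 = 0.889.

0.889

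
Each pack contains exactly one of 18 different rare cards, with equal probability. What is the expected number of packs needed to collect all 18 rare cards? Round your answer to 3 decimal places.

After i distinct types are collected, each trial gives a new one with probability (18−i)/18, so the expected wait for the next new type is 18/(18−i).
E = 18/18 + 18/17 + 18/16 + 18/15 + 18/14 + 18/13 + 18/12 + 18/11 + 18/10 + 18/9 + 18/8 + 18/7 + 18/6 + 18/5 + 18/4 + 18/3 + 18/2 + 18/1 = 42822903/680680 ≈ 62.912.

62.912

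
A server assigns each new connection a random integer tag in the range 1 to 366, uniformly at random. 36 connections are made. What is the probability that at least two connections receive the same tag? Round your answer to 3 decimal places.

0.831

It's easier to compute the probability that all 36 are distinct.
P(all distinct) = 366/366 · 365/366 · ··· · 331/366 ≈ 0.169.
So the probability of at least one match is 1 − 0.169 = 0.831.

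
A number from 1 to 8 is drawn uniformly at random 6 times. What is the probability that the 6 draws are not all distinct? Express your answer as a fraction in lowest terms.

3781/4096

P(all 6 different) = 8/8 · 7/8 · ··· · 3/8 = 315/4096.
P(at least two equal) = 1 − 315/4096 = 3781/4096.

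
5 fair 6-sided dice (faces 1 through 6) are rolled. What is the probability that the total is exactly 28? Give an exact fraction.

There are 6^5 = 7776 equally likely outcomes.
The number of ordered 5-tuples from {1,…,6} summing to 28 is 15.
P(sum = 28) = 15/7776 = 5/2592.

5/2592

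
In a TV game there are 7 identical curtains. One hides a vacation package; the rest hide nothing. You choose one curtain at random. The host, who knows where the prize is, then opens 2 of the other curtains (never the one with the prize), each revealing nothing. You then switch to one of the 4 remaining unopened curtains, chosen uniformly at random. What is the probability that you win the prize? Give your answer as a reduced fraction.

3/14

Your original curtain holds the prize with probability 1/7, so the other 6 collectively hold it with probability 6/7.
The host can always find 2 empty curtains to open, so the reveals don't change that 6/7; it is now spread over the 4 remaining unopened curtains.
P(win by switching) = (6/7) · (1/4) = 3/14.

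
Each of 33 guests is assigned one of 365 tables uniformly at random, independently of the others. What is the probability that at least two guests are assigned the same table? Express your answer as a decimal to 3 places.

0.775

It's easier to compute the probability that all 33 are distinct.
P(all distinct) = 365/365 · 364/365 · ··· · 333/365 ≈ 0.225.
So the probability of at least one match is 1 − 0.225 = 0.775.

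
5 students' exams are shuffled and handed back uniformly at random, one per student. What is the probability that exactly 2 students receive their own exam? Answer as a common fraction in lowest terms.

Choose which 2 of the 5 are fixed: C(5,2) = 10 ways.
The remaining 3 must have no fixed point: D(3) = 2.
P = 10·2/120 = 1/6.

1/6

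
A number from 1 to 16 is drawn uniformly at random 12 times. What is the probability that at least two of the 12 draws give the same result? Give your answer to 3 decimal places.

0.997

P(all 12 different) = 16/16 · 15/16 · ··· · 5/16 ≈ 0.003.
P(at least two equal) = 1 − 0.003 = 0.997.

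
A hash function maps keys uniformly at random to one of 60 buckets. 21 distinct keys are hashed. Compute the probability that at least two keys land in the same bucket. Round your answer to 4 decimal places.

0.9814

It's easier to compute the probability that all 21 are distinct.
P(all distinct) = 60/60 · 59/60 · ··· · 40/60 ≈ 0.0186.
So the probability of at least one match is 1 − 0.0186 = 0.9814.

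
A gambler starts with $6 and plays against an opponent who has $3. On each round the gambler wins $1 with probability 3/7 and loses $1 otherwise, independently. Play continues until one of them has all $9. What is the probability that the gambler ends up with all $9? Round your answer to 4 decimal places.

Let r = q/p = (4/7)/(3/7) = 4/3. The recurrence P(i) = p·P(i+1) + q·P(i−1) with P(0)=0, P(9)=1 gives P(i) = (1 − r^i)/(1 − r^9).
P(6) = (1 − (4/3)^6) / (1 − (4/3)^9) = 2457/6553 ≈ 0.3749.

0.3749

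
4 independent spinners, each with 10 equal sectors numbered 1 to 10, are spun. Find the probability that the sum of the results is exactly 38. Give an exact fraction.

1/1000

There are 10^4 = 10000 equally likely outcomes.
The number of ordered 4-tuples from {1,…,10} summing to 38 is 10.
P(sum = 38) = 10/10000 = 1/1000.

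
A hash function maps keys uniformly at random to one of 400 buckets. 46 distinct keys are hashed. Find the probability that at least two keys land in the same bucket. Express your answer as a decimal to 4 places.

It's easier to compute the probability that all 46 are distinct.
P(all distinct) = 400/400 · 399/400 · ··· · 355/400 ≈ 0.0678.
So the probability of at least one match is 1 − 0.0678 = 0.9322.

0.9322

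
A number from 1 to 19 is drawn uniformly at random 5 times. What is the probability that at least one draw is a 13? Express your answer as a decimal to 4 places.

P(no draw is a 13) = (18/19)^5 ≈ 0.7631.
P(at least one) = 1 − 0.7631 = 0.2369.

0.2369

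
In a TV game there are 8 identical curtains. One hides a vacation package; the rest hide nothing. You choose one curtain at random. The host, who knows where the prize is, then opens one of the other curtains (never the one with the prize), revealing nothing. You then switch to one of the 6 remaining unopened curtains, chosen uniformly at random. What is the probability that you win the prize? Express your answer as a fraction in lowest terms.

Your original curtain holds the prize with probability 1/8, so the other 7 collectively hold it with probability 7/8.
The host can always find an empty curtain to open, so this doesn't change that 7/8; it is now spread over the 6 remaining unopened curtains.
P(win by switching) = (7/8) · (1/6) = 7/48.

7/48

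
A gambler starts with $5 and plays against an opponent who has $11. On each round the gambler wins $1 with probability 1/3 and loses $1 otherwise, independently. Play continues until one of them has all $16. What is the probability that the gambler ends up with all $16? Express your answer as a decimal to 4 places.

Let r = q/p = (2/3)/(1/3) = 2. The recurrence P(i) = p·P(i+1) + q·P(i−1) with P(0)=0, P(16)=1 gives P(i) = (1 − r^i)/(1 − r^16).
P(5) = (1 − (2)^5) / (1 − (2)^16) = 31/65535 ≈ 0.0005.

0.0005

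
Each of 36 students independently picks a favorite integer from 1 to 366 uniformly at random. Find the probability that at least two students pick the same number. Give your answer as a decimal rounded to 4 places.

0.8313

It's easier to compute the probability that all 36 are distinct.
P(all distinct) = 366/366 · 365/366 · ··· · 331/366 ≈ 0.1687.
So the probability of at least one match is 1 − 0.1687 = 0.8313.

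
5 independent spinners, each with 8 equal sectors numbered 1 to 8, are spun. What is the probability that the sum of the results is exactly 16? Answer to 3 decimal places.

0.036

There are 8^5 = 32768 equally likely outcomes.
The number of ordered 5-tuples from {1,…,8} summing to 16 is 1190.
P(sum = 16) = 1190/32768 = 595/16384 ≈ 0.036.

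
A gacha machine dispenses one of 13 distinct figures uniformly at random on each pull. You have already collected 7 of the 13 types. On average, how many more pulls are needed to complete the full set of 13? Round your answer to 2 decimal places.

Starting from 7 distinct types, each trial gives a new one with probability (13−i)/13 when i types are held, so the wait for the next new type is 13/(13−i).
E = 13/6 + 13/5 + 13/4 + 13/3 + 13/2 + 13/1 = 637/20 ≈ 31.85.

31.85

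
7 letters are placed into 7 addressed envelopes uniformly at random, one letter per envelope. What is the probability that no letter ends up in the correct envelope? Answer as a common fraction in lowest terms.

103/280

This is the derangement probability: permutations of 7 with no fixed point.
D(7) = 7! · (1 − 1/1! + 1/2! − ··· + (−1)^7/7!) = 1854.
P = 1854/5040 = 103/280.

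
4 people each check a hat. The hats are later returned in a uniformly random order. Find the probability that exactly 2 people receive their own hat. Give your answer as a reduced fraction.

Choose which 2 of the 4 are fixed: C(4,2) = 6 ways.
The remaining 2 must have no fixed point: D(2) = 1.
P = 6·1/24 = 1/4.

1/4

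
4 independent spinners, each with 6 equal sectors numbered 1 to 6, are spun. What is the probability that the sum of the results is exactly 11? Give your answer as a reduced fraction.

13/162

There are 6^4 = 1296 equally likely outcomes.
The number of ordered 4-tuples from {1,…,6} summing to 11 is 104.
P(sum = 11) = 104/1296 = 13/162.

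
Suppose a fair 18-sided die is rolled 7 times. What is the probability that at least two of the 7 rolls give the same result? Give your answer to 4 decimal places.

P(all 7 different) = 18/18 · 17/18 · ··· · 12/18 ≈ 0.2620.
P(at least two equal) = 1 − 0.2620 = 0.7380.

0.7380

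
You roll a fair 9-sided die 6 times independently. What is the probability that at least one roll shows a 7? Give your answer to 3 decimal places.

P(no roll shows a 7) = (8/9)^6 ≈ 0.493.
P(at least one) = 1 − 0.493 = 0.507.

0.507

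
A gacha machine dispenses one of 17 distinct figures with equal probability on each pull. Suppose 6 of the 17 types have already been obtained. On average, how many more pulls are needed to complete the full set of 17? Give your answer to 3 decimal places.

Starting from 6 distinct types, each trial gives a new one with probability (17−i)/17 when i types are held, so the wait for the next new type is 17/(17−i).
E = 17/11 + 17/10 + 17/9 + 17/8 + 17/7 + 17/6 + 17/5 + 17/4 + 17/3 + 17/2 + 17/1 = 1423087/27720 ≈ 51.338.

51.338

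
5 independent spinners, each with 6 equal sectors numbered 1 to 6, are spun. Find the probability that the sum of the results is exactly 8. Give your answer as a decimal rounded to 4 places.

0.0045

There are 6^5 = 7776 equally likely outcomes.
The number of ordered 5-tuples from {1,…,6} summing to 8 is 35.
P(sum = 8) = 35/7776 ≈ 0.0045.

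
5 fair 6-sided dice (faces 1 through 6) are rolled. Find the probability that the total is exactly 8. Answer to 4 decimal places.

There are 6^5 = 7776 equally likely outcomes.
The number of ordered 5-tuples from {1,…,6} summing to 8 is 35.
P(sum = 8) = 35/7776 ≈ 0.0045.

0.0045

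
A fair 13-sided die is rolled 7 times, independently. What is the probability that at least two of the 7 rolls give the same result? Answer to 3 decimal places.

P(all 7 different) = 13/13 · 12/13 · ··· · 7/13 ≈ 0.138.
P(at least two equal) = 1 − 0.138 = 0.862.

0.862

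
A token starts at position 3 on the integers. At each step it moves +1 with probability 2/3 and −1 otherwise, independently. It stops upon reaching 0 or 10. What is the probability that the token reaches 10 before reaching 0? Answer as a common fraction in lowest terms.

Let r = q/p = (1/3)/(2/3) = 1/2. The recurrence P(i) = p·P(i+1) + q·P(i−1) with P(0)=0, P(10)=1 gives P(i) = (1 − r^i)/(1 − r^10).
P(3) = (1 − (1/2)^3) / (1 − (1/2)^10) = 896/1023.

896/1023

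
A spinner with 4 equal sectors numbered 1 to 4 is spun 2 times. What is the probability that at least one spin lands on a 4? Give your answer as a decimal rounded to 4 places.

0.4375

P(no spin lands on a 4) = (3/4)^2 ≈ 0.5625.
P(at least one) = 1 − 0.5625 = 0.4375.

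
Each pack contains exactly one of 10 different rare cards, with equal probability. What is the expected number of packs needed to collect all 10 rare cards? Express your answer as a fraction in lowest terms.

After i distinct types are collected, each trial gives a new one with probability (10−i)/10, so the expected wait for the next new type is 10/(10−i).
E = 10/10 + 10/9 + 10/8 + 10/7 + 10/6 + 10/5 + 10/4 + 10/3 + 10/2 + 10/1 = 7381/252.

7381/252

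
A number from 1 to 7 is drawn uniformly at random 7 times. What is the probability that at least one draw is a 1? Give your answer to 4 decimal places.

P(no draw is a 1) = (6/7)^7 ≈ 0.3399.
P(at least one) = 1 − 0.3399 = 0.6601.

0.6601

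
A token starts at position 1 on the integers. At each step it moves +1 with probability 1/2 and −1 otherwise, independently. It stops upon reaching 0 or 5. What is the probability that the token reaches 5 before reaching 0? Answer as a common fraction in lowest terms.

With a fair step, P(i) = ½P(i−1) + ½P(i+1) with P(0)=0, P(5)=1 has the linear solution P(i) = i/5.
P(1) = 1/5.

1/5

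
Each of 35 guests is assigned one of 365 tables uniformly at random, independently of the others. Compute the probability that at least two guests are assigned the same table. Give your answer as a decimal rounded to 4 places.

0.8144

It's easier to compute the probability that all 35 are distinct.
P(all distinct) = 365/365 · 364/365 · ··· · 331/365 ≈ 0.1856.
So the probability of at least one match is 1 − 0.1856 = 0.8144.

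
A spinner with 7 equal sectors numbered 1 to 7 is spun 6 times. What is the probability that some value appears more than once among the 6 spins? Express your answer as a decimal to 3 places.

0.957

P(all 6 different) = 7/7 · 6/7 · ··· · 2/7 ≈ 0.043.
P(at least two equal) = 1 − 0.043 = 0.957.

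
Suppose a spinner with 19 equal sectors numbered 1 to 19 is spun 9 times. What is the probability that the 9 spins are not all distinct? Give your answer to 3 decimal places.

P(all 9 different) = 19/19 · 18/19 · ··· · 11/19 ≈ 0.104.
P(at least two equal) = 1 − 0.104 = 0.896.

0.896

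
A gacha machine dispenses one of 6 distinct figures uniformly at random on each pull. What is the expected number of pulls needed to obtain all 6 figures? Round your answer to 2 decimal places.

14.70

After i distinct types are collected, each trial gives a new one with probability (6−i)/6, so the expected wait for the next new type is 6/(6−i).
E = 6/6 + 6/5 + 6/4 + 6/3 + 6/2 + 6/1 = 147/10 ≈ 14.70.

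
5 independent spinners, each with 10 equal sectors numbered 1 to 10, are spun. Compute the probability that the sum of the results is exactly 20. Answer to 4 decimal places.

There are 10^5 = 100000 equally likely outcomes.
The number of ordered 5-tuples from {1,…,10} summing to 20 is 3246.
P(sum = 20) = 3246/100000 = 1623/50000 ≈ 0.0325.

0.0325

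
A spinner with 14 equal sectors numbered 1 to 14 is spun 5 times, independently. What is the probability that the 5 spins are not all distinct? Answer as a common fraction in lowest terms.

P(all 5 different) = 14/14 · 13/14 · ··· · 10/14 = 2145/4802.
P(at least two equal) = 1 − 2145/4802 = 2657/4802.

2657/4802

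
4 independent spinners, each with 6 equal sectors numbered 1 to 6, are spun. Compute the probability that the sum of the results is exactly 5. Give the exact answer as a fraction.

There are 6^4 = 1296 equally likely outcomes.
The number of ordered 4-tuples from {1,…,6} summing to 5 is 4.
P(sum = 5) = 4/1296 = 1/324.

1/324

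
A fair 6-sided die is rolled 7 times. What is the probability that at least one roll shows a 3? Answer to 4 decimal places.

0.7209

P(no roll shows a 3) = (5/6)^7 ≈ 0.2791.
P(at least one) = 1 − 0.2791 = 0.7209.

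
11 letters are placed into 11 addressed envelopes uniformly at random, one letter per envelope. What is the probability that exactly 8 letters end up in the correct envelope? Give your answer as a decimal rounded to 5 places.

Choose which 8 of the 11 are fixed: C(11,8) = 165 ways.
The remaining 3 must have no fixed point: D(3) = 2.
P = 165·2/39916800 = 1/120960 ≈ 0.00001.

0.00001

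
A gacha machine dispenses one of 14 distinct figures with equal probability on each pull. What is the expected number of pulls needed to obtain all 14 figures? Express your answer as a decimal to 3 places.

45.522

After i distinct types are collected, each trial gives a new one with probability (14−i)/14, so the expected wait for the next new type is 14/(14−i).
E = 14/14 + 14/13 + 14/12 + 14/11 + 14/10 + 14/9 + 14/8 + 14/7 + 14/6 + 14/5 + 14/4 + 14/3 + 14/2 + 14/1 = 1171733/25740 ≈ 45.522.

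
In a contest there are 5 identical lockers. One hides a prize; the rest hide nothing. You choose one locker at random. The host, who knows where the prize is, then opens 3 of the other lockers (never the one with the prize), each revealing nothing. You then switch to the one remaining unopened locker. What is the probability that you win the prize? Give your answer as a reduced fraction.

Your original locker holds the prize with probability 1/5, so the other 4 collectively hold it with probability 4/5.
The host can always find 3 empty lockers to open, so the reveals don't change that 4/5; it is now spread over the 1 remaining unopened locker.
P(win by switching) = (4/5) · (1/1) = 4/5.

4/5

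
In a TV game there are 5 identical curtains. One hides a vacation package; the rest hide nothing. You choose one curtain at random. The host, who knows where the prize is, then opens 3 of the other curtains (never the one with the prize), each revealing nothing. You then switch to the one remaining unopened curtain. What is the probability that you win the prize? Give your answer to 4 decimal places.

Your original curtain holds the prize with probability 1/5, so the other 4 collectively hold it with probability 4/5.
The host can always find 3 empty curtains to open, so the reveals don't change that 4/5; it is now spread over the 1 remaining unopened curtain.
P(win by switching) = (4/5) · (1/1) = 4/5 ≈ 0.8000.

0.8000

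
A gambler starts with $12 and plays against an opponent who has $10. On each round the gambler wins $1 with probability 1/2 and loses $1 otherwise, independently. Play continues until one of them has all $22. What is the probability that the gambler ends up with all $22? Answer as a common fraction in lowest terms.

6/11

With a fair step, P(i) = ½P(i−1) + ½P(i+1) with P(0)=0, P(22)=1 has the linear solution P(i) = i/22.
P(12) = 12/22 = 6/11.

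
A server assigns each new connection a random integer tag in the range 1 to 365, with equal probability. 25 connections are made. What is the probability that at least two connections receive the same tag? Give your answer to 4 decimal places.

It's easier to compute the probability that all 25 are distinct.
P(all distinct) = 365/365 · 364/365 · ··· · 341/365 ≈ 0.4313.
So the probability of at least one match is 1 − 0.4313 = 0.5687.

0.5687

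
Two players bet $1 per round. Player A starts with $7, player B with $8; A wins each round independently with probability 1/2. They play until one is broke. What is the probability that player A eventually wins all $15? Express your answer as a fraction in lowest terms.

With a fair step, P(i) = ½P(i−1) + ½P(i+1) with P(0)=0, P(15)=1 has the linear solution P(i) = i/15.
P(7) = 7/15.

7/15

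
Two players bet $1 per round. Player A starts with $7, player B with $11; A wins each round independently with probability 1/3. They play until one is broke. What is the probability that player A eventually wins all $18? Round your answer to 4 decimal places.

0.0005

Let r = q/p = (2/3)/(1/3) = 2. The recurrence P(i) = p·P(i+1) + q·P(i−1) with P(0)=0, P(18)=1 gives P(i) = (1 − r^i)/(1 − r^18).
P(7) = (1 − (2)^7) / (1 − (2)^18) = 127/262143 ≈ 0.0005.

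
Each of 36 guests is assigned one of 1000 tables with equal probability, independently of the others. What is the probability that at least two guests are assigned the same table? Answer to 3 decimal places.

It's easier to compute the probability that all 36 are distinct.
P(all distinct) = 1000/1000 · 999/1000 · ··· · 965/1000 ≈ 0.529.
So the probability of at least one match is 1 − 0.529 = 0.471.

0.471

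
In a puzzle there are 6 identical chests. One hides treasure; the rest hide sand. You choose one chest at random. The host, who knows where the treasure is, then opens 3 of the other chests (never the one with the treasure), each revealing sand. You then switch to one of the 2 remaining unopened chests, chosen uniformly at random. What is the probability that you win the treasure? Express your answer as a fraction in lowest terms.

5/12

Your original chest holds the treasure with probability 1/6, so the other 5 collectively hold it with probability 5/6.
The host can always find 3 empty chests to open, so the reveals don't change that 5/6; it is now spread over the 2 remaining unopened chests.
P(win by switching) = (5/6) · (1/2) = 5/12.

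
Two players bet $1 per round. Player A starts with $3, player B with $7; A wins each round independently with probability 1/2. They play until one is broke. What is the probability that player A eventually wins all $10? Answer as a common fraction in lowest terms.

With a fair step, P(i) = ½P(i−1) + ½P(i+1) with P(0)=0, P(10)=1 has the linear solution P(i) = i/10.
P(3) = 3/10.

3/10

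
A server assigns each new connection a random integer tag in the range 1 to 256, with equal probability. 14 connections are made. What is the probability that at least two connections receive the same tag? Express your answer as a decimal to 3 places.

0.304

It's easier to compute the probability that all 14 are distinct.
P(all distinct) = 256/256 · 255/256 · ··· · 243/256 ≈ 0.696.
So the probability of at least one match is 1 − 0.696 = 0.304.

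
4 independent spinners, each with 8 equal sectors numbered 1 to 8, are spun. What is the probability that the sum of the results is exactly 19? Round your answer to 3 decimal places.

There are 8^4 = 4096 equally likely outcomes.
The number of ordered 4-tuples from {1,…,8} summing to 19 is 336.
P(sum = 19) = 336/4096 = 21/256 ≈ 0.082.

0.082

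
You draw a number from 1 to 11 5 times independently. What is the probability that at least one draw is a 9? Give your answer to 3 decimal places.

0.379

P(no draw is a 9) = (10/11)^5 ≈ 0.621.
P(at least one) = 1 − 0.621 = 0.379.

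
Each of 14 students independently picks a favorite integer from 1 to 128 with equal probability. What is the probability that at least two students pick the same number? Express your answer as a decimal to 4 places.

0.5216

It's easier to compute the probability that all 14 are distinct.
P(all distinct) = 128/128 · 127/128 · ··· · 115/128 ≈ 0.4784.
So the probability of at least one match is 1 − 0.4784 = 0.5216.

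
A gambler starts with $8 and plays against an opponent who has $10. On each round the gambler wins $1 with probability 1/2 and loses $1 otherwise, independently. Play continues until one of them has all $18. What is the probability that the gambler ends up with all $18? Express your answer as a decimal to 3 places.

0.444

With a fair step, P(i) = ½P(i−1) + ½P(i+1) with P(0)=0, P(18)=1 has the linear solution P(i) = i/18.
P(8) = 8/18 = 4/9 ≈ 0.444.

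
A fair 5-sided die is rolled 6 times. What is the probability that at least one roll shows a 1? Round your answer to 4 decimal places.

0.7379

P(no roll shows a 1) = (4/5)^6 ≈ 0.2621.
P(at least one) = 1 − 0.2621 = 0.7379.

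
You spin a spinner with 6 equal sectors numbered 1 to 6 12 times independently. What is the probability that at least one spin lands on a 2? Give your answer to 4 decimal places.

P(no spin lands on a 2) = (5/6)^12 ≈ 0.1122.
P(at least one) = 1 − 0.1122 = 0.8878.

0.8878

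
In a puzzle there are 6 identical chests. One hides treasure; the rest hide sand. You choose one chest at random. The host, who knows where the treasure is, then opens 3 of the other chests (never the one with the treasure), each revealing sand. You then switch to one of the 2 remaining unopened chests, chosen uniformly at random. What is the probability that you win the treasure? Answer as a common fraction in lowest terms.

Your original chest holds the treasure with probability 1/6, so the other 5 collectively hold it with probability 5/6.
The host can always find 3 empty chests to open, so the reveals don't change that 5/6; it is now spread over the 2 remaining unopened chests.
P(win by switching) = (5/6) · (1/2) = 5/12.

5/12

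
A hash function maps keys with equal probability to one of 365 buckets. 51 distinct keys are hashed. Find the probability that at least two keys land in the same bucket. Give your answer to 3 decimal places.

It's easier to compute the probability that all 51 are distinct.
P(all distinct) = 365/365 · 364/365 · ··· · 315/365 ≈ 0.026.
So the probability of at least one match is 1 − 0.026 = 0.974.

0.974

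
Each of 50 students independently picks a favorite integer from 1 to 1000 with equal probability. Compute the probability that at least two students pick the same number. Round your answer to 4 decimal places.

0.7123

It's easier to compute the probability that all 50 are distinct.
P(all distinct) = 1000/1000 · 999/1000 · ··· · 951/1000 ≈ 0.2877.
So the probability of at least one match is 1 − 0.2877 = 0.7123.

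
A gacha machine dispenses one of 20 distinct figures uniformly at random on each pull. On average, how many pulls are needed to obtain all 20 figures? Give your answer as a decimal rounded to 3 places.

After i distinct types are collected, each trial gives a new one with probability (20−i)/20, so the expected wait for the next new type is 20/(20−i).
E = 20/20 + 20/19 + 20/18 + 20/17 + 20/16 + 20/15 + 20/14 + 20/13 + 20/12 + 20/11 + 20/10 + 20/9 + 20/8 + 20/7 + 20/6 + 20/5 + 20/4 + 20/3 + 20/2 + 20/1 = 279175675/3879876 ≈ 71.955.

71.955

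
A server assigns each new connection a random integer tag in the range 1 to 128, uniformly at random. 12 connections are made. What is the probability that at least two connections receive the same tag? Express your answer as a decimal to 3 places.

0.412

It's easier to compute the probability that all 12 are distinct.
P(all distinct) = 128/128 · 127/128 · ··· · 117/128 ≈ 0.588.
So the probability of at least one match is 1 − 0.588 = 0.412.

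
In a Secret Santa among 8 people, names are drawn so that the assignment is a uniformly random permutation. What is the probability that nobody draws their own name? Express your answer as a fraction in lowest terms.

2119/5760

This is the derangement probability: permutations of 8 with no fixed point.
D(8) = 8! · (1 − 1/1! + 1/2! − ··· + (−1)^8/8!) = 14833.
P = 14833/40320 = 2119/5760.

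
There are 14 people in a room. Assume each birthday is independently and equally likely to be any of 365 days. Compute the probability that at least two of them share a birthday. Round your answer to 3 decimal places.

0.223

It's easier to compute the probability that all 14 are distinct.
P(all distinct) = 365/365 · 364/365 · ··· · 352/365 ≈ 0.777.
So the probability of at least one match is 1 − 0.777 = 0.223.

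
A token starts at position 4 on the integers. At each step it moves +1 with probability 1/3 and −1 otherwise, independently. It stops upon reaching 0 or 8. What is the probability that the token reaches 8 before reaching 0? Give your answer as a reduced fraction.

1/17

Let r = q/p = (2/3)/(1/3) = 2. The recurrence P(i) = p·P(i+1) + q·P(i−1) with P(0)=0, P(8)=1 gives P(i) = (1 − r^i)/(1 − r^8).
P(4) = (1 − (2)^4) / (1 − (2)^8) = 1/17.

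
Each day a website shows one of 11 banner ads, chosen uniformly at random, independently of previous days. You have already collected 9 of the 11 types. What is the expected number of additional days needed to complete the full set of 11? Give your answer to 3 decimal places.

Starting from 9 distinct types, each trial gives a new one with probability (11−i)/11 when i types are held, so the wait for the next new type is 11/(11−i).
E = 11/2 + 11/1 = 33/2 ≈ 16.500.

16.500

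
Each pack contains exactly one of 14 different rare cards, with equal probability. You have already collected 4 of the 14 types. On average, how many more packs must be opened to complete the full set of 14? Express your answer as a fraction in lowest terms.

7381/180

Starting from 4 distinct types, each trial gives a new one with probability (14−i)/14 when i types are held, so the wait for the next new type is 14/(14−i).
E = 14/10 + 14/9 + 14/8 + 14/7 + 14/6 + 14/5 + 14/4 + 14/3 + 14/2 + 14/1 = 7381/180.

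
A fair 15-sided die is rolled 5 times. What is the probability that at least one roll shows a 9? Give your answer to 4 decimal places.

0.2918

P(no roll shows a 9) = (14/15)^5 ≈ 0.7082.
P(at least one) = 1 − 0.7082 = 0.2918.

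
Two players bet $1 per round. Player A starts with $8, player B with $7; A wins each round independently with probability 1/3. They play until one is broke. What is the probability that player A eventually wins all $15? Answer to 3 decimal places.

Let r = q/p = (2/3)/(1/3) = 2. The recurrence P(i) = p·P(i+1) + q·P(i−1) with P(0)=0, P(15)=1 gives P(i) = (1 − r^i)/(1 − r^15).
P(8) = (1 − (2)^8) / (1 − (2)^15) = 255/32767 ≈ 0.008.

0.008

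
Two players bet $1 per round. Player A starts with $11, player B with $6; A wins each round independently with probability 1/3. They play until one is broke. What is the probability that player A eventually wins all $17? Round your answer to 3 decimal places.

0.016

Let r = q/p = (2/3)/(1/3) = 2. The recurrence P(i) = p·P(i+1) + q·P(i−1) with P(0)=0, P(17)=1 gives P(i) = (1 − r^i)/(1 − r^17).
P(11) = (1 − (2)^11) / (1 − (2)^17) = 2047/131071 ≈ 0.016.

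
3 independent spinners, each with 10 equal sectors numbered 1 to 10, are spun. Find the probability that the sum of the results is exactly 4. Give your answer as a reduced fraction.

There are 10^3 = 1000 equally likely outcomes.
The number of ordered 3-tuples from {1,…,10} summing to 4 is 3.
P(sum = 4) = 3/1000.

3/1000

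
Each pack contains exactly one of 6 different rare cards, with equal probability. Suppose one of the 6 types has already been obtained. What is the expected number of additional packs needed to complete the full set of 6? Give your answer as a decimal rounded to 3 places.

Starting from 1 distinct type, each trial gives a new one with probability (6−i)/6 when i types are held, so the wait for the next new type is 6/(6−i).
E = 6/5 + 6/4 + 6/3 + 6/2 + 6/1 = 137/10 ≈ 13.700.

13.700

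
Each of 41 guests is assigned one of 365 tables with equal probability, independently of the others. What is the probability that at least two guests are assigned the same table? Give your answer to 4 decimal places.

It's easier to compute the probability that all 41 are distinct.
P(all distinct) = 365/365 · 364/365 · ··· · 325/365 ≈ 0.0968.
So the probability of at least one match is 1 − 0.0968 = 0.9032.

0.9032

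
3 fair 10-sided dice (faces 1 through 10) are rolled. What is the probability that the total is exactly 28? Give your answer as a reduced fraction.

There are 10^3 = 1000 equally likely outcomes.
The number of ordered 3-tuples from {1,…,10} summing to 28 is 6.
P(sum = 28) = 6/1000 = 3/500.

3/500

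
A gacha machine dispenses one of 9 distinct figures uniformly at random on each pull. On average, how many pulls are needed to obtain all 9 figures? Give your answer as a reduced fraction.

7129/280

After i distinct types are collected, each trial gives a new one with probability (9−i)/9, so the expected wait for the next new type is 9/(9−i).
E = 9/9 + 9/8 + 9/7 + 9/6 + 9/5 + 9/4 + 9/3 + 9/2 + 9/1 = 7129/280.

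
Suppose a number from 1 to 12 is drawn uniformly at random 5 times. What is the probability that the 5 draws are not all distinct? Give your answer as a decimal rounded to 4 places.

0.6181

P(all 5 different) = 12/12 · 11/12 · ··· · 8/12 ≈ 0.3819.
P(at least two equal) = 1 − 0.3819 = 0.6181.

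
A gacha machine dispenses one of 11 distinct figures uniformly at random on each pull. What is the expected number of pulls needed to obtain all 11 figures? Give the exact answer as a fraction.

83711/2520

After i distinct types are collected, each trial gives a new one with probability (11−i)/11, so the expected wait for the next new type is 11/(11−i).
E = 11/11 + 11/10 + 11/9 + 11/8 + 11/7 + 11/6 + 11/5 + 11/4 + 11/3 + 11/2 + 11/1 = 83711/2520.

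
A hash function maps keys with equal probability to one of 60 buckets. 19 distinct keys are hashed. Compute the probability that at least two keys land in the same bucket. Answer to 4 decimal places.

0.9592

It's easier to compute the probability that all 19 are distinct.
P(all distinct) = 60/60 · 59/60 · ··· · 42/60 ≈ 0.0408.
So the probability of at least one match is 1 − 0.0408 = 0.9592.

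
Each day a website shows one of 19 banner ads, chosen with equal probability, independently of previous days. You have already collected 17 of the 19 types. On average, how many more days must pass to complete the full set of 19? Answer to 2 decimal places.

28.50

Starting from 17 distinct types, each trial gives a new one with probability (19−i)/19 when i types are held, so the wait for the next new type is 19/(19−i).
E = 19/2 + 19/1 = 57/2 ≈ 28.50.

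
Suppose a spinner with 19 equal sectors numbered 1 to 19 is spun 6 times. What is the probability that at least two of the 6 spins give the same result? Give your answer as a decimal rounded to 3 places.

0.585

P(all 6 different) = 19/19 · 18/19 · ··· · 14/19 ≈ 0.415.
P(at least two equal) = 1 − 0.415 = 0.585.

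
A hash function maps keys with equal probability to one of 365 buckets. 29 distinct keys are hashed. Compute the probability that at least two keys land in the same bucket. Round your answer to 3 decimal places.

It's easier to compute the probability that all 29 are distinct.
P(all distinct) = 365/365 · 364/365 · ··· · 337/365 ≈ 0.319.
So the probability of at least one match is 1 − 0.319 = 0.681.

0.681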